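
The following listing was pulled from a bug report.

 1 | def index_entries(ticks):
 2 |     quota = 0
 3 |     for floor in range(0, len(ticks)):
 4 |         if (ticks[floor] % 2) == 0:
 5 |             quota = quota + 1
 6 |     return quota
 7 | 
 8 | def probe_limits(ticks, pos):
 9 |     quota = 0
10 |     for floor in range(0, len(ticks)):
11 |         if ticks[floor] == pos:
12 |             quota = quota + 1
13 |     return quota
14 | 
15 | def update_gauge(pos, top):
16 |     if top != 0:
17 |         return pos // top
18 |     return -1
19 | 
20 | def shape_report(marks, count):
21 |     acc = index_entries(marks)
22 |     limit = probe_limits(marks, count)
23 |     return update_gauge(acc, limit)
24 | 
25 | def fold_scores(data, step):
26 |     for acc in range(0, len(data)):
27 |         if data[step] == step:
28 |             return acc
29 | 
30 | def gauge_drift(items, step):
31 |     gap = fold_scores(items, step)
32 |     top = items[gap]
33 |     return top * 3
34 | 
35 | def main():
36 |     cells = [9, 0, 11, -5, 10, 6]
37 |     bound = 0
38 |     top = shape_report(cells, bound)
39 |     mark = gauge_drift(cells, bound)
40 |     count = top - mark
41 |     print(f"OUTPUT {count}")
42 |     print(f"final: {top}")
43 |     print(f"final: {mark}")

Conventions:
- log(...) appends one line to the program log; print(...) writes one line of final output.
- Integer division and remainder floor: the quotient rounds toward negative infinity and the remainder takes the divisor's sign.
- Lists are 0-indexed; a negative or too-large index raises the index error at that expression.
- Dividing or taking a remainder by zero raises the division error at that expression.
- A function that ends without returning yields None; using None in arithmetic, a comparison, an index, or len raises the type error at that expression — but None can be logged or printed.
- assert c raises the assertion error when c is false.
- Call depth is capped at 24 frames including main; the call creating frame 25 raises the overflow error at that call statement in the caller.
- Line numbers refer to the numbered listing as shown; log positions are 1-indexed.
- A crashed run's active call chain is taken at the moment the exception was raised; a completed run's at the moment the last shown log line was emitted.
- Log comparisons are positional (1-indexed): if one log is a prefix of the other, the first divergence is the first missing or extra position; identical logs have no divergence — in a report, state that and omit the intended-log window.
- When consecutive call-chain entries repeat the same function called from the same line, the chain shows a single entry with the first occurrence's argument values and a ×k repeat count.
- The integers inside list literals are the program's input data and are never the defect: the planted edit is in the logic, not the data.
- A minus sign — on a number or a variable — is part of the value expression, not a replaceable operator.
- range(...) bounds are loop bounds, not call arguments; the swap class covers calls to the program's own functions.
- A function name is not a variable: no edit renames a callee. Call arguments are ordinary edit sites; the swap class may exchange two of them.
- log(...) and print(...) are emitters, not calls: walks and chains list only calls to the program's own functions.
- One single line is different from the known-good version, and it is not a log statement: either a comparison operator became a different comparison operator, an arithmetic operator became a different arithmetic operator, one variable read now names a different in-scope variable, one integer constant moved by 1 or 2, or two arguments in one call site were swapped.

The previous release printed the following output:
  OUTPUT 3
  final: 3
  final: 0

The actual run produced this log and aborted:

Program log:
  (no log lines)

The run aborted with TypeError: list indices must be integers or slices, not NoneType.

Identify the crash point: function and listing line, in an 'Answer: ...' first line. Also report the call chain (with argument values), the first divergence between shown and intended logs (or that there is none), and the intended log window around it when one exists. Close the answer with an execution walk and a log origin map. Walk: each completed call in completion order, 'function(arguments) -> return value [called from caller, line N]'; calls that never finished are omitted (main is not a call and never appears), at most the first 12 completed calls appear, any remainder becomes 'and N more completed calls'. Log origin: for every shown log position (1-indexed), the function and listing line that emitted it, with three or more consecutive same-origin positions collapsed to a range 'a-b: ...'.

Answer: the error was raised in gauge_drift, line 32.
Key observation: The log gives no warning — it matches the intended run right up to the abort.
Call chain: main -> gauge_drift([9, 0, 11, -5, 10, 6], 0) (called at line 39).
First divergence: none; the two logs match at every position.
Execution walk:
  index_entries([9, 0, 11, -5, 10, 6]) -> 3  [called from shape_report, line 21]
  probe_limits([9, 0, 11, -5, 10, 6], 0) -> 1  [called from shape_report, line 22]
  update_gauge(3, 1) -> 3  [called from shape_report, line 23]
  shape_report([9, 0, 11, -5, 10, 6], 0) -> 3  [called from main, line 38]
  fold_scores([9, 0, 11, -5, 10, 6], 0) -> None  [called from gauge_drift, line 31]
Origin of each log line:
  (no log lines)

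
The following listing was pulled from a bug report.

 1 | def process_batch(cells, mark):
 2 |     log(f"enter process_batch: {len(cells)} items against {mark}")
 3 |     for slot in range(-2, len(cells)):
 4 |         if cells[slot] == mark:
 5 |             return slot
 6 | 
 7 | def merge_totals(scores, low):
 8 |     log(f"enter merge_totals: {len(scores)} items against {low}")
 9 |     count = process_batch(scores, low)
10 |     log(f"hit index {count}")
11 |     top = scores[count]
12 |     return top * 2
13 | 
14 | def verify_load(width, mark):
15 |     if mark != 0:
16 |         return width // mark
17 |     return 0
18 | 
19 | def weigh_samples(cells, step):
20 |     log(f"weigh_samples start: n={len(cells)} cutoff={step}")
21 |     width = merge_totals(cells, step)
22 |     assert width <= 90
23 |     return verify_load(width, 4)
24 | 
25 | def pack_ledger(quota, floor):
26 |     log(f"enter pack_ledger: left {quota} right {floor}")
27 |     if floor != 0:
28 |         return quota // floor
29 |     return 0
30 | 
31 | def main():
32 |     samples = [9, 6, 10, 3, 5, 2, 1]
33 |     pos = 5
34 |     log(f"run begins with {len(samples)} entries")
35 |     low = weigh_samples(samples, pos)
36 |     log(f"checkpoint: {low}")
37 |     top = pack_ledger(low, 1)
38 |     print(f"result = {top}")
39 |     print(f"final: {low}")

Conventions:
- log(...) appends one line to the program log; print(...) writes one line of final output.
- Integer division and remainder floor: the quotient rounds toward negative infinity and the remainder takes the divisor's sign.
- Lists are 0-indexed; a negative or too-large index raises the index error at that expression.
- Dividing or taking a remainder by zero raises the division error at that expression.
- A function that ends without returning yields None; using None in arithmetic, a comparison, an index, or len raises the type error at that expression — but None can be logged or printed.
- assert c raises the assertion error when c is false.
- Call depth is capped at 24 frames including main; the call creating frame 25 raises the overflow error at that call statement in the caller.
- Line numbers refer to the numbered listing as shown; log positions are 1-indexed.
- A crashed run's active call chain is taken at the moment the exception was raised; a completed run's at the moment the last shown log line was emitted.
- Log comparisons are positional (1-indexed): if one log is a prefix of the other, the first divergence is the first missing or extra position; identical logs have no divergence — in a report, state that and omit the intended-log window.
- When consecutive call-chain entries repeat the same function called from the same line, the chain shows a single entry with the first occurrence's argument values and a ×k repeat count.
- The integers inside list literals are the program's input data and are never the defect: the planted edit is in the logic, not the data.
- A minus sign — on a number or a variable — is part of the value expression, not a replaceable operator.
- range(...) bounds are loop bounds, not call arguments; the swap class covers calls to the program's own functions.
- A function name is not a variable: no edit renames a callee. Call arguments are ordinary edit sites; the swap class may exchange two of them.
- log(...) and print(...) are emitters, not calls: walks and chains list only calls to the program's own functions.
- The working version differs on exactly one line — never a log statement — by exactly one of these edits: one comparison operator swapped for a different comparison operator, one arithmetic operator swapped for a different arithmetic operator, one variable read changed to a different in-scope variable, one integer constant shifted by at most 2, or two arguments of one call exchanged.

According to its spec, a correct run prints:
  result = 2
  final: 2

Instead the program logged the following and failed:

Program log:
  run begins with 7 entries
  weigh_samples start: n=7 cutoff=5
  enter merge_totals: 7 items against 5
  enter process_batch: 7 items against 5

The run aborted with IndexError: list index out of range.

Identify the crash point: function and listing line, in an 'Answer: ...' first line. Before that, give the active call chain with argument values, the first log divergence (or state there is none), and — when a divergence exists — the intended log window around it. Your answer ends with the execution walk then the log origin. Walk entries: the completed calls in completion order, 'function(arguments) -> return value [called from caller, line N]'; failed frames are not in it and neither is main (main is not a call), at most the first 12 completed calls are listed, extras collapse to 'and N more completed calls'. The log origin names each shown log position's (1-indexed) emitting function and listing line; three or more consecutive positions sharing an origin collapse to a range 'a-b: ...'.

Answer: the error was raised in process_batch, line 4.
Key fact: The log ends early — 4 lines, where the working version next logs 'hit index 4'.
Call chain: main -> weigh_samples([9, 6, 10, 3, 5, 2, 1], 5) (called at line 35) -> merge_totals([9, 6, 10, 3, 5, 2, 1], 5) (called at line 21) -> process_batch([9, 6, 10, 3, 5, 2, 1], 5) (called at line 9).
First divergence: position 5 — the faulty run's log ends after 4 lines; the working version continues with 'hit index 4'.
Intended log window:
  3: enter merge_totals: 7 items against 5
  4: enter process_batch: 7 items against 5
  5: hit index 4
  6: checkpoint: 2
Execution walk:
  (no call completed)
Log line origins:
  1: emitted by main (line 34)
  2: emitted by weigh_samples (line 20)
  3: emitted by merge_totals (line 8)
  4: emitted by process_batch (line 2)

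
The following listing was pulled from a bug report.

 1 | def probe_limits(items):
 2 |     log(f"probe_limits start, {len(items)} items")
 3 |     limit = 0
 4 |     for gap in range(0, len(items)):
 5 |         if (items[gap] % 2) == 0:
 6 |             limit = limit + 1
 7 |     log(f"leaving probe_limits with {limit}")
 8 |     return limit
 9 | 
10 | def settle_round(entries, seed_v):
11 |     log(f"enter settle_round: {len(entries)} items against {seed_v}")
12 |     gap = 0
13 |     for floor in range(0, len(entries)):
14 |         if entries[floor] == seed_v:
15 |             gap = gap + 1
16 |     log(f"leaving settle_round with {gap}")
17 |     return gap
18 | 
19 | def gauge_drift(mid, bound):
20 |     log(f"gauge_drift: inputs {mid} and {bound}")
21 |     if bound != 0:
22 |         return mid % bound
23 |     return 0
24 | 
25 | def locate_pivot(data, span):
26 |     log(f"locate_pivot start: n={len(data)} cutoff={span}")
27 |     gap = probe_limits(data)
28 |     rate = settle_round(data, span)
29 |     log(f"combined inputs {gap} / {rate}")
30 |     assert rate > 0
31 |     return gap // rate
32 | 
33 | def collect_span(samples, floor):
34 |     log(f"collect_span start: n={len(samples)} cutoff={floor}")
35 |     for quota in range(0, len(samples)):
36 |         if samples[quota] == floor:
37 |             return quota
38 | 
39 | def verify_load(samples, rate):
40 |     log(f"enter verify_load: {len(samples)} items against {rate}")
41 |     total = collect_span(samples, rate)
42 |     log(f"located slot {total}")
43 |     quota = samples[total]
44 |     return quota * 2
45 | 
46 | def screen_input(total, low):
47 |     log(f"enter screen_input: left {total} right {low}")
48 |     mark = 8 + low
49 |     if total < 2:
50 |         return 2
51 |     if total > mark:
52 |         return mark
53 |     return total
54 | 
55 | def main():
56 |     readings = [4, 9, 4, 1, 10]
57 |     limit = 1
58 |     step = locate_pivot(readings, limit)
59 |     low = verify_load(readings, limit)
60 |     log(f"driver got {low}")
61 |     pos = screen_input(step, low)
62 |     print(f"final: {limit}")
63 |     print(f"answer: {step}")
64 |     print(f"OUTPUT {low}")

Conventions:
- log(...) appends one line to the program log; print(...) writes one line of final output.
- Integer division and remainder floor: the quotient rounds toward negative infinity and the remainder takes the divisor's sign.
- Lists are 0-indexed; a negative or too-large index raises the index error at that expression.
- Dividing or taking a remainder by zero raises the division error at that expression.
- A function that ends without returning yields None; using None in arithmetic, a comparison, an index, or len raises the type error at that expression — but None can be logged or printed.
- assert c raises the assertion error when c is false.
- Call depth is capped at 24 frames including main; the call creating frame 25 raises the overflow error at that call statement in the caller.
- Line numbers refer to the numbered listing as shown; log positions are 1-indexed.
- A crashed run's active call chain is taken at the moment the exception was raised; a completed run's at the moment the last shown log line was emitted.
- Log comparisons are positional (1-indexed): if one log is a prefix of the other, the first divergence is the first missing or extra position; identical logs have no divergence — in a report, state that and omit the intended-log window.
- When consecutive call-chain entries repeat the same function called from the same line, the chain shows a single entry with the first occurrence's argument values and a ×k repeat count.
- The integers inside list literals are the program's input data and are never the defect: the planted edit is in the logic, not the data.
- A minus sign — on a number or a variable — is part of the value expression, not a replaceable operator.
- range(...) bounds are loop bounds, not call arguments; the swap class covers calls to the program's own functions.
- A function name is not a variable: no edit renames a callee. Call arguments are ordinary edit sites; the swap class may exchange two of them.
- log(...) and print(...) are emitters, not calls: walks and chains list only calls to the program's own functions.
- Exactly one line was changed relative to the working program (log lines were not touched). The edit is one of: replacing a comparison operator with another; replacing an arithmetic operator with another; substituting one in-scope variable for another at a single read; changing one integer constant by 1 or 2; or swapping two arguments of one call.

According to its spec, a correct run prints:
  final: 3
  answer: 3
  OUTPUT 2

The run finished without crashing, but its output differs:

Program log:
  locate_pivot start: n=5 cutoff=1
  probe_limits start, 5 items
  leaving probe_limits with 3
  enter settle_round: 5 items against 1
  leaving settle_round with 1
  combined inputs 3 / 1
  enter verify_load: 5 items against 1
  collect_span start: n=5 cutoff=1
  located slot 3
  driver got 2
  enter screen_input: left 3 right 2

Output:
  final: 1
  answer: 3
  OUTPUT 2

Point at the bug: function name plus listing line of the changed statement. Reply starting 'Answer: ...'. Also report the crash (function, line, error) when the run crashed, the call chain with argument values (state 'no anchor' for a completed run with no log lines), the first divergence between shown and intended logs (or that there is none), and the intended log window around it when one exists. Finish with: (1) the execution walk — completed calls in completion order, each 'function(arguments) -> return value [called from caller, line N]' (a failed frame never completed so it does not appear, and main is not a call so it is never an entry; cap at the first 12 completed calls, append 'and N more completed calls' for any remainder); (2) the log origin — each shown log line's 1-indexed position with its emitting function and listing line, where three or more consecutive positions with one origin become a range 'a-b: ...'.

Answer: the defect is in main at line 62.
The tell: No log line changed; the fault shows up purely in the output.
Call chain: main -> screen_input(3, 2) (called at line 61).
First divergence: none; the two logs match at every position.
Execution walk:
  probe_limits([4, 9, 4, 1, 10]) -> 3  [called from locate_pivot, line 27]
  settle_round([4, 9, 4, 1, 10], 1) -> 1  [called from locate_pivot, line 28]
  locate_pivot([4, 9, 4, 1, 10], 1) -> 3  [called from main, line 58]
  collect_span([4, 9, 4, 1, 10], 1) -> 3  [called from verify_load, line 41]
  verify_load([4, 9, 4, 1, 10], 1) -> 2  [called from main, line 59]
  screen_input(3, 2) -> 3  [called from main, line 61]
Origin of each log line:
  1 — locate_pivot, line 26
  2 — probe_limits, line 2
  3 — probe_limits, line 7
  4 — settle_round, line 11
  5 — settle_round, line 16
  6 — locate_pivot, line 29
  7 — verify_load, line 40
  8 — collect_span, line 34
  9 — verify_load, line 42
  10 — main, line 60
  11 — screen_input, line 47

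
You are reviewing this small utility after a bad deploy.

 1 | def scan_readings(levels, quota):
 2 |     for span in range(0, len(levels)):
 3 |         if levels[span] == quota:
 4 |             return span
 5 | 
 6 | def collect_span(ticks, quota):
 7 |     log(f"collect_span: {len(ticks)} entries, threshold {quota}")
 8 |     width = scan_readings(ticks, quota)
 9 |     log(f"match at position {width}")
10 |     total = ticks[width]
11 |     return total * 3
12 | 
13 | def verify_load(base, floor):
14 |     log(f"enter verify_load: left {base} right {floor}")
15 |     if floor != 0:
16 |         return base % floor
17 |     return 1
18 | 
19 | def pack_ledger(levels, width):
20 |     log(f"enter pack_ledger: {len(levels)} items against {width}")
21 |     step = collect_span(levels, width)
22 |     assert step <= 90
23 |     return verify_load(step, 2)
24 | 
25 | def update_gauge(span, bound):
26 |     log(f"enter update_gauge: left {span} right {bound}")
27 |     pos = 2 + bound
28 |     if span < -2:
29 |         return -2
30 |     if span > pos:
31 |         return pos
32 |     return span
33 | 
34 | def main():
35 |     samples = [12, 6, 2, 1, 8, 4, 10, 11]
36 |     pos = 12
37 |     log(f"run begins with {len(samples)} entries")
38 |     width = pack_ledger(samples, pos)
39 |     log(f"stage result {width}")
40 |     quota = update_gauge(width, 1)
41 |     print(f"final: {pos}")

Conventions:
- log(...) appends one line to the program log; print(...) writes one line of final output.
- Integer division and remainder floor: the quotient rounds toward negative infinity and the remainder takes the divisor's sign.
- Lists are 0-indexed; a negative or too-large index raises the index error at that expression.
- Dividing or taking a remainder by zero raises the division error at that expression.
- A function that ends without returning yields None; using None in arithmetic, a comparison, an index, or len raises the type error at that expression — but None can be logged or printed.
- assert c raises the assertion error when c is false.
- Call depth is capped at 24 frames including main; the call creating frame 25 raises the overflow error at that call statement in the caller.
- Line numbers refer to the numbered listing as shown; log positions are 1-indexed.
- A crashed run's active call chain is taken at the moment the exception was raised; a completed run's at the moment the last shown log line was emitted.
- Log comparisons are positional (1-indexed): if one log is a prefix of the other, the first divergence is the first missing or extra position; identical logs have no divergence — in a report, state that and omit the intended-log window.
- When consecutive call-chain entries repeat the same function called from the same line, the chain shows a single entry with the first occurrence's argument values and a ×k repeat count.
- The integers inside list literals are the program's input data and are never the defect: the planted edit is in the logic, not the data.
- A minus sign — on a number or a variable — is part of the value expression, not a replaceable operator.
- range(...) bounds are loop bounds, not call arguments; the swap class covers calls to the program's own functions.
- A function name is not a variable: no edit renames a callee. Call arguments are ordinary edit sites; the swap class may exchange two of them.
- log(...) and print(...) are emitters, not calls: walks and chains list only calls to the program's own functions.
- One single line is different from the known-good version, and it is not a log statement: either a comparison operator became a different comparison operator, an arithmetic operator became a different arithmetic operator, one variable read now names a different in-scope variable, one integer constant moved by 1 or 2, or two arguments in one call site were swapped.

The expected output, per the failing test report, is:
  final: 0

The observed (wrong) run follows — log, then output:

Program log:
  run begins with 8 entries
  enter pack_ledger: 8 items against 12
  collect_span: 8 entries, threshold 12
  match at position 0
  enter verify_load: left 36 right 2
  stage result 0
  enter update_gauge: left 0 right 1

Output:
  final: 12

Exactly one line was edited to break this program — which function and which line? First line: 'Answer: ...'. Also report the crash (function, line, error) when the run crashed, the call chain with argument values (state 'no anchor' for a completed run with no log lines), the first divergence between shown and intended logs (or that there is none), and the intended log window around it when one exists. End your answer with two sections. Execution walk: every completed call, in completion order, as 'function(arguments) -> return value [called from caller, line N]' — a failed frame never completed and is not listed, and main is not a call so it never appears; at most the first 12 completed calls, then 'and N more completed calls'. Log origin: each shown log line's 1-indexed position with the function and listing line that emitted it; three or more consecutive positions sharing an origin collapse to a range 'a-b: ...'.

Answer: the defect is in main at line 41.
The tell: The logs agree in full; only the final output differs.
Call chain: main -> update_gauge(0, 1) (called at line 40).
First divergence: none (the log streams are identical).
Execution walk:
  scan_readings([12, 6, 2, 1, 8, 4, 10, 11], 12) -> 0  [called from collect_span, line 8]
  collect_span([12, 6, 2, 1, 8, 4, 10, 11], 12) -> 36  [called from pack_ledger, line 21]
  verify_load(36, 2) -> 0  [called from pack_ledger, line 23]
  pack_ledger([12, 6, 2, 1, 8, 4, 10, 11], 12) -> 0  [called from main, line 38]
  update_gauge(0, 1) -> 0  [called from main, line 40]
Origin of each log line:
  1 — main, line 37
  2 — pack_ledger, line 20
  3 — collect_span, line 7
  4 — collect_span, line 9
  5 — verify_load, line 14
  6 — main, line 39
  7 — update_gauge, line 26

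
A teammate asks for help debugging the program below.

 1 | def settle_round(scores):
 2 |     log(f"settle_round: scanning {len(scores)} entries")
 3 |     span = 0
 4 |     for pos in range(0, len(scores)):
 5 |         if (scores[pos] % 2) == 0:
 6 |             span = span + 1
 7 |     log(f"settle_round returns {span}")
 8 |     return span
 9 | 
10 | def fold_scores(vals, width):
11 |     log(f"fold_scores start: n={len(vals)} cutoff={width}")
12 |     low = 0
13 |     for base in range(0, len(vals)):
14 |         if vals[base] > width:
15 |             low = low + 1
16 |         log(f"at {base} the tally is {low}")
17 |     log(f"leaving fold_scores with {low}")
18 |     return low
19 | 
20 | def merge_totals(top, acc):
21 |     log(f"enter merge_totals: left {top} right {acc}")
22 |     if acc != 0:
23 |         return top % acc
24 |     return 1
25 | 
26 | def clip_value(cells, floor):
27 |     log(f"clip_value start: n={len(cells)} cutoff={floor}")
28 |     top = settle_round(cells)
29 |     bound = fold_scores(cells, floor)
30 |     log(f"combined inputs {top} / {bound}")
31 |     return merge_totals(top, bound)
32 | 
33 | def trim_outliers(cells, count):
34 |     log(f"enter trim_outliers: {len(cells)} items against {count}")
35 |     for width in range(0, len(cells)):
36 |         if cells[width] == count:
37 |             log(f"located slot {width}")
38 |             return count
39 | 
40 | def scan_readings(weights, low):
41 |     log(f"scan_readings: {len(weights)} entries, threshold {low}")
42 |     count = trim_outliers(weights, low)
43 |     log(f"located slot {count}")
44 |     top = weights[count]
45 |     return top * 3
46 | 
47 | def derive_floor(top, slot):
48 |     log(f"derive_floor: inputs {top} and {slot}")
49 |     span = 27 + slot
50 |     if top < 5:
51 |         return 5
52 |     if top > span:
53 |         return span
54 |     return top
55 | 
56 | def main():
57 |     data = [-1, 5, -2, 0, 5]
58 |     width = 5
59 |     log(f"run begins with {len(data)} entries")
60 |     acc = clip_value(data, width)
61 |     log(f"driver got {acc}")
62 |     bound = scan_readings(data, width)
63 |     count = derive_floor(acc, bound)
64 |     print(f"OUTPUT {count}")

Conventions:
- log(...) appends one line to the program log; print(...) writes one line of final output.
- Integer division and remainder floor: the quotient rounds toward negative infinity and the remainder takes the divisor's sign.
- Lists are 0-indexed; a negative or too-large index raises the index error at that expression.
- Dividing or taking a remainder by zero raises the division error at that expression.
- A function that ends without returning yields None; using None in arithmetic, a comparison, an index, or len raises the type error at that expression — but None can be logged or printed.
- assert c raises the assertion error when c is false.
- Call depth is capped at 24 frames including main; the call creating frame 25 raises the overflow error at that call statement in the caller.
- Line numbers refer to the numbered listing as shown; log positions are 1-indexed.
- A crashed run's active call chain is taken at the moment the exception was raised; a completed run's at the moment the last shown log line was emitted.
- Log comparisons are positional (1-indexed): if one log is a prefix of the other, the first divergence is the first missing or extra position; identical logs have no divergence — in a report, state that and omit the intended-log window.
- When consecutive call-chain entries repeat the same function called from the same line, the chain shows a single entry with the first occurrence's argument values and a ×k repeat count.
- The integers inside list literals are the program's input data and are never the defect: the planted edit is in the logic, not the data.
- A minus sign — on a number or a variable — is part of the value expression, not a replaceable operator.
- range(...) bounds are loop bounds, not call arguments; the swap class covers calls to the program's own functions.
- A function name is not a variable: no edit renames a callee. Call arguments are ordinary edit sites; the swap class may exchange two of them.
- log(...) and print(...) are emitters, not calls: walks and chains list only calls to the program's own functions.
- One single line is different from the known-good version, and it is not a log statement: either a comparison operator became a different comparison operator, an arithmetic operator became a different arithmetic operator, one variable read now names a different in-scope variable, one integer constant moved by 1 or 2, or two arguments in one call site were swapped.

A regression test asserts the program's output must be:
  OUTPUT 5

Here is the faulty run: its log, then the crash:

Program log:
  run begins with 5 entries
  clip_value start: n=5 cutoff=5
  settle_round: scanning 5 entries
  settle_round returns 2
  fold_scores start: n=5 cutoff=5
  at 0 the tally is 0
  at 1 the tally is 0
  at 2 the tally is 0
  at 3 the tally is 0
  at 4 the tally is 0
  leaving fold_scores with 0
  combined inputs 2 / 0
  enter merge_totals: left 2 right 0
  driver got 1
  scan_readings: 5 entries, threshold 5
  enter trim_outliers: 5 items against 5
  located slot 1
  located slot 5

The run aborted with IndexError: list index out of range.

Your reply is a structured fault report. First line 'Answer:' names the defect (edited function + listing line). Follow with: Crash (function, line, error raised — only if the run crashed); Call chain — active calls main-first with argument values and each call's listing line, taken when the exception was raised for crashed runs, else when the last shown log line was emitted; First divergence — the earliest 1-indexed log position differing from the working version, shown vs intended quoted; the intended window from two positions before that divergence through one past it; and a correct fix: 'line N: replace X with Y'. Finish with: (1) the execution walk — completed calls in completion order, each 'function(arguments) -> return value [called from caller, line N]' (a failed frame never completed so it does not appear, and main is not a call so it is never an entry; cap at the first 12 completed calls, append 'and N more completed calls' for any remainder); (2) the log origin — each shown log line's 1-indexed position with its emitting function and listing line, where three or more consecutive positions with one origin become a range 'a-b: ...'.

Answer: the defect is in trim_outliers at line 38.
Key observation: The earliest visible damage is log position 18 — 'located slot 5' rather than the intended 'located slot 1'.
Crash: scan_readings, line 44, IndexError.
Call chain: main -> scan_readings([-1, 5, -2, 0, 5], 5) (called at line 62).
First divergence: position 18 — the shown line 'located slot 5' should read 'located slot 1'.
Intended log window:
  16: enter trim_outliers: 5 items against 5
  17: located slot 1
  18: located slot 1
  19: derive_floor: inputs 1 and 15
Execution walk:
  settle_round([-1, 5, -2, 0, 5]) -> 2  [called from clip_value, line 28]
  fold_scores([-1, 5, -2, 0, 5], 5) -> 0  [called from clip_value, line 29]
  merge_totals(2, 0) -> 1  [called from clip_value, line 31]
  clip_value([-1, 5, -2, 0, 5], 5) -> 1  [called from main, line 60]
  trim_outliers([-1, 5, -2, 0, 5], 5) -> 5  [called from scan_readings, line 42]
Log line origins:
  1 — main, line 59
  2 — clip_value, line 27
  3 — settle_round, line 2
  4 — settle_round, line 7
  5 — fold_scores, line 11
  6-10 — fold_scores, line 16
  11 — fold_scores, line 17
  12 — clip_value, line 30
  13 — merge_totals, line 21
  14 — main, line 61
  15 — scan_readings, line 41
  16 — trim_outliers, line 34
  17 — trim_outliers, line 37
  18 — scan_readings, line 43
A correct fix: line 38: replace `count` with `width`.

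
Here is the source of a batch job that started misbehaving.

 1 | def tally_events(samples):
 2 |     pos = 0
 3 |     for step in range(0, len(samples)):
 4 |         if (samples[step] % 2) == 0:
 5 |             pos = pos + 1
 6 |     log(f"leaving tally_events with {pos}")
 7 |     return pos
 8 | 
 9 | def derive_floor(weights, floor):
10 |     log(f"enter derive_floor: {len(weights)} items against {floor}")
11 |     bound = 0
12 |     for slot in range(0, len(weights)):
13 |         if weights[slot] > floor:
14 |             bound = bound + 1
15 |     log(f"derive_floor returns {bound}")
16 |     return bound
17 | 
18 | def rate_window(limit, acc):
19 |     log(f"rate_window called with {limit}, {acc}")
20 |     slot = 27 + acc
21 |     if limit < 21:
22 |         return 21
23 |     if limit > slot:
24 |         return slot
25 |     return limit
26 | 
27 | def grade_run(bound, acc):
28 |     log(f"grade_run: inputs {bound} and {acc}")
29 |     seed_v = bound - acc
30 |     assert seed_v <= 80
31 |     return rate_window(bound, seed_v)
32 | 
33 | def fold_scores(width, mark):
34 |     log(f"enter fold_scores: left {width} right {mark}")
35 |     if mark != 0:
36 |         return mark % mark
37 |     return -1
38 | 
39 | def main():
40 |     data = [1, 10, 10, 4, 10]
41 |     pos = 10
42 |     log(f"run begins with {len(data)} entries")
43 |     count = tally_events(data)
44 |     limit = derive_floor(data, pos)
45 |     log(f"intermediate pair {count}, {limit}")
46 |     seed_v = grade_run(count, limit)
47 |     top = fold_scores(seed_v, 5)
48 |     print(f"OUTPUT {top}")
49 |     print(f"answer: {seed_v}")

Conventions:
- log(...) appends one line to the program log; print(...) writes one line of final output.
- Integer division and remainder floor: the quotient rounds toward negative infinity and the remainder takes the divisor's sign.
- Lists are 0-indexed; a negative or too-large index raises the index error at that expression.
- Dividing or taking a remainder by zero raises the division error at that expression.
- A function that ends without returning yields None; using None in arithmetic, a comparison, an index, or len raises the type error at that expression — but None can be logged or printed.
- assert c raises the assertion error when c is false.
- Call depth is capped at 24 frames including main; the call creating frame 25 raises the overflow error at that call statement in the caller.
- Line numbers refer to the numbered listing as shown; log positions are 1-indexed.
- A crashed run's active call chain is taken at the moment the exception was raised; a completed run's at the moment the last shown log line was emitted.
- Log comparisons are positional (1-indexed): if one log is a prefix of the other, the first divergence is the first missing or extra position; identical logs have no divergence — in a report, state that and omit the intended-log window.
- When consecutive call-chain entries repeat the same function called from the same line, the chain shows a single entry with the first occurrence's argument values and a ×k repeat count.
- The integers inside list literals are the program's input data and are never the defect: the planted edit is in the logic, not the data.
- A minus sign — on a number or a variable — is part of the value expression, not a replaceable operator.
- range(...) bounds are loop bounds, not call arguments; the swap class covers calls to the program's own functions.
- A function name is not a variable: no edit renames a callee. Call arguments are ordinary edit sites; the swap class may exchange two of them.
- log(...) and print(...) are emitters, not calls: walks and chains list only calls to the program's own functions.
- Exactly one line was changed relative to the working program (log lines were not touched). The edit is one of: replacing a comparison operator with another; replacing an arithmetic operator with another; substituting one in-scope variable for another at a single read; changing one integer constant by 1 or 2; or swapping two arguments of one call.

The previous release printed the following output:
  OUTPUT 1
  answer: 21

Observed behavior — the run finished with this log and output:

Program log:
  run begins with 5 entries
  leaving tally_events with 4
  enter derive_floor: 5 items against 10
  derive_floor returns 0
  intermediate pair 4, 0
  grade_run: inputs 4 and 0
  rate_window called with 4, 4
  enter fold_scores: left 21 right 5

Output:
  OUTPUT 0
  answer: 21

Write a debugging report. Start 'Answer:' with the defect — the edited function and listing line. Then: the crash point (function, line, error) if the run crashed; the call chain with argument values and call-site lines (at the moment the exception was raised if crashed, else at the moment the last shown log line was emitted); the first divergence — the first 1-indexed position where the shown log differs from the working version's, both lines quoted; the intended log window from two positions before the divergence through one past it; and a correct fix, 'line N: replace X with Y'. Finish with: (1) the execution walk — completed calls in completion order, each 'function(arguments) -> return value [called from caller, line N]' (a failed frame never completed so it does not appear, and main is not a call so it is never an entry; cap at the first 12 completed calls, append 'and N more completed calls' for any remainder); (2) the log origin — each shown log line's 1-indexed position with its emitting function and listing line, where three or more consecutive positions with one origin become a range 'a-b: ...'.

Answer: the defect is in fold_scores at line 36.
Key fact: Log streams are identical — the defect surfaces only in the printed output.
Call chain: main -> fold_scores(21, 5) (called at line 47).
First divergence: none; the two logs match at every position.
Execution walk:
  tally_events([1, 10, 10, 4, 10]) -> 4  [called from main, line 43]
  derive_floor([1, 10, 10, 4, 10], 10) -> 0  [called from main, line 44]
  rate_window(4, 4) -> 21  [called from grade_run, line 31]
  grade_run(4, 0) -> 21  [called from main, line 46]
  fold_scores(21, 5) -> 0  [called from main, line 47]
Origin of each log line:
  1: emitted by main (line 42)
  2: emitted by tally_events (line 6)
  3: emitted by derive_floor (line 10)
  4: emitted by derive_floor (line 15)
  5: emitted by main (line 45)
  6: emitted by grade_run (line 28)
  7: emitted by rate_window (line 19)
  8: emitted by fold_scores (line 34)
A correct fix: line 36: replace `mark % mark` with `width % mark`.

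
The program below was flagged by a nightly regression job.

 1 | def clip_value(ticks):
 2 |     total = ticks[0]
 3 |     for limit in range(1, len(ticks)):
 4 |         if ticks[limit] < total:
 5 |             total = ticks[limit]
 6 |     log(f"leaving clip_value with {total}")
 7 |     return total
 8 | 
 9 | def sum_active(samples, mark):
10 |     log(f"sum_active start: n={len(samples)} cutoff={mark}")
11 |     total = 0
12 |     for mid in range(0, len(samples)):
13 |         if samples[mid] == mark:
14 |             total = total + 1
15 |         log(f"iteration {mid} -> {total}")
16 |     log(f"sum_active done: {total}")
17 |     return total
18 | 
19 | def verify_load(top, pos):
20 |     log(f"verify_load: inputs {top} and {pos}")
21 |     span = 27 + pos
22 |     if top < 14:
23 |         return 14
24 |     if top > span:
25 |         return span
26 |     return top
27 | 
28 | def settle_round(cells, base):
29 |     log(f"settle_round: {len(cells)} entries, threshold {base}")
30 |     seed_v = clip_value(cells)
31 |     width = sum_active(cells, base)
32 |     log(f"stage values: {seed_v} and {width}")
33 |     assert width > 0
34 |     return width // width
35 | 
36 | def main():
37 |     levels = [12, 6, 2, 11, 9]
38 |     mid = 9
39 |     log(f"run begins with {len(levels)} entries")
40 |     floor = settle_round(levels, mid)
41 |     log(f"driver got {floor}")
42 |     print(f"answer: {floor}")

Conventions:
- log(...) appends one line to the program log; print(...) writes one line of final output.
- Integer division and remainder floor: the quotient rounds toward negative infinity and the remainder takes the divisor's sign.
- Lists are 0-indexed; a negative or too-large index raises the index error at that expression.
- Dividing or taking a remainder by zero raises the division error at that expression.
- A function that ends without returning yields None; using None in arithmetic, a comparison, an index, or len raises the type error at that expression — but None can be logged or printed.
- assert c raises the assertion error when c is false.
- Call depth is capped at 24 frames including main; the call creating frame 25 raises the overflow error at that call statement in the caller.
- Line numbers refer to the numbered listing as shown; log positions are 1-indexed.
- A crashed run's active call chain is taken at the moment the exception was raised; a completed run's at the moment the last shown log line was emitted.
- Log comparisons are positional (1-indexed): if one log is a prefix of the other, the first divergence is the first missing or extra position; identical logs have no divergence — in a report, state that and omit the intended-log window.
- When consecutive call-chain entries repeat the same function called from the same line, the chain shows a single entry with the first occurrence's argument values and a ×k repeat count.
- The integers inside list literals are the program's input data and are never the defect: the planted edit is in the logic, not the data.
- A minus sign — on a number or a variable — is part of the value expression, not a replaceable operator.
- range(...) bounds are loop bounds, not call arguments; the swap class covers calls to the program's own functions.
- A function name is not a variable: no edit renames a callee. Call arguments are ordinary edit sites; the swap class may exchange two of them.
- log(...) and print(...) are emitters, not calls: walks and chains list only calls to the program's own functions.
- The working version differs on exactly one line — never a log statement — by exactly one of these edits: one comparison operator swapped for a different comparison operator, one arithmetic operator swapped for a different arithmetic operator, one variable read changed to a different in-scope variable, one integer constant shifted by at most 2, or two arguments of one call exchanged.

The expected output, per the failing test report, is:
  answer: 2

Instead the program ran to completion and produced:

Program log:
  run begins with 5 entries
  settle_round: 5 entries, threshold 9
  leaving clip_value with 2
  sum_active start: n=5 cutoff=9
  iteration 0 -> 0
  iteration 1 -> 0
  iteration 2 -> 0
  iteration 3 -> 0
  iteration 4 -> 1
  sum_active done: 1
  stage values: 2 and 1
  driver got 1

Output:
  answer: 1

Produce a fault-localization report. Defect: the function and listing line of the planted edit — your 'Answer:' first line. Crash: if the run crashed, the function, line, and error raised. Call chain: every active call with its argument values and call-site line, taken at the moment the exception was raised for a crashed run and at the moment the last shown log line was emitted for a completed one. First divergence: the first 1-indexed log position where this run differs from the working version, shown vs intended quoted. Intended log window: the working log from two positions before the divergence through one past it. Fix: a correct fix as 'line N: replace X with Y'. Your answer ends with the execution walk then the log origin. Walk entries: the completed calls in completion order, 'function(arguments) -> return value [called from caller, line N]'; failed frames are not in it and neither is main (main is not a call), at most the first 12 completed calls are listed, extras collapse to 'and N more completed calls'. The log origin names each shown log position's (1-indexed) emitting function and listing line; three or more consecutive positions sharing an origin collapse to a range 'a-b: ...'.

Answer: the defect is in settle_round at line 34.
The tell: The earliest visible damage is log position 12 — 'driver got 1' rather than the intended 'driver got 2'.
Call chain: main.
First divergence: position 12; shown 'driver got 1' vs intended 'driver got 2'.
Intended log window:
  10: sum_active done: 1
  11: stage values: 2 and 1
  12: driver got 2
Execution walk:
  clip_value([12, 6, 2, 11, 9]) -> 2  [called from settle_round, line 30]
  sum_active([12, 6, 2, 11, 9], 9) -> 1  [called from settle_round, line 31]
  settle_round([12, 6, 2, 11, 9], 9) -> 1  [called from main, line 40]
Log line origins:
  1: logged in main at line 39
  2: logged in settle_round at line 29
  3: logged in clip_value at line 6
  4: logged in sum_active at line 10
  5-9: logged in sum_active at line 15
  10: logged in sum_active at line 16
  11: logged in settle_round at line 32
  12: logged in main at line 41
A correct fix: line 34: replace `width // width` with `seed_v // width`.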